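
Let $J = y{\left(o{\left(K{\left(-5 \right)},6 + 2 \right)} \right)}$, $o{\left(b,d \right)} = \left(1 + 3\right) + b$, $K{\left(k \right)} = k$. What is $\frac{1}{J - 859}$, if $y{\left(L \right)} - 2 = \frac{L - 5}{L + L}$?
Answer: $- \frac{1}{854} \approx -0.001171$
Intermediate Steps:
$o{\left(b,d \right)} = 4 + b$
$y{\left(L \right)} = 2 + \frac{-5 + L}{2 L}$ ($y{\left(L \right)} = 2 + \frac{L - 5}{L + L} = 2 + \frac{-5 + L}{2 L}$)
$J = 5$ ($J = \frac{5 \left(-1 + \left(4 - 5\right)\right)}{2 \left(4 - 5\right)} = \frac{5 \left(-1 - 1\right)}{2 \left(-1\right)} = \frac{5}{2} \left(-1\right) \left(-2\right) = 5$)
$\frac{1}{J - 859} = \frac{1}{5 - 859} = \frac{1}{-854} = - \frac{1}{854}$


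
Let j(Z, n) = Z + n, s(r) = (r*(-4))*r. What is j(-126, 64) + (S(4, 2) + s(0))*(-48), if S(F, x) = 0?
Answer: -62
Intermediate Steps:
s(r) = -4*r**2 (s(r) = (-4*r)*r = -4*r**2)
j(-126, 64) + (S(4, 2) + s(0))*(-48) = (-126 + 64) + (0 - 4*0**2)*(-48) = -62 + (0 - 4*0)*(-48) = -62 + (0 + 0)*(-48) = -62 + 0*(-48) = -62 + 0 = -62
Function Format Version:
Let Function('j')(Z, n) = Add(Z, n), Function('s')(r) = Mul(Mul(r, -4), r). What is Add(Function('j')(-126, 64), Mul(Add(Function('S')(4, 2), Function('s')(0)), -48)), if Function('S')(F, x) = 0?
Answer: -62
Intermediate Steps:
Function('s')(r) = Mul(-4, Pow(r, 2)) (Function('s')(r) = Mul(Mul(-4, r), r) = Mul(-4, Pow(r, 2)))
Add(Function('j')(-126, 64), Mul(Add(Function('S')(4, 2), Function('s')(0)), -48)) = Add(Add(-126, 64), Mul(Add(0, Mul(-4, Pow(0, 2))), -48)) = Add(-62, Mul(Add(0, Mul(-4, 0)), -48)) = Add(-62, Mul(Add(0, 0), -48)) = Add(-62, Mul(0, -48)) = Add(-62, 0) = -62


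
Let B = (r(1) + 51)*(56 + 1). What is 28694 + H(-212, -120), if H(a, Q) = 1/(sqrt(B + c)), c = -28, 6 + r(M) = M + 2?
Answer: 28694 + sqrt(677)/1354 ≈ 28694.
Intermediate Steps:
r(M) = -4 + M (r(M) = -6 + (M + 2) = -6 + (2 + M) = -4 + M)
B = 2736 (B = ((-4 + 1) + 51)*(56 + 1) = (-3 + 51)*57 = 48*57 = 2736)
H(a, Q) = sqrt(677)/1354 (H(a, Q) = 1/(sqrt(2736 - 28)) = 1/(sqrt(2708)) = 1/(2*sqrt(677)) = sqrt(677)/1354)
28694 + H(-212, -120) = 28694 + sqrt(677)/1354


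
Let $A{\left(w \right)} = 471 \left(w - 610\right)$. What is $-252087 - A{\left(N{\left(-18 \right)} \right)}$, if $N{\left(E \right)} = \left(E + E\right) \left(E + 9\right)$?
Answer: $-117381$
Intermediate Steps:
$N{\left(E \right)} = 2 E \left(9 + E\right)$
$A{\left(w \right)} = -287310 + 471 w$ ($A{\left(w \right)} = 471 \left(-610 + w\right) = -287310 + 471 w$)
$-252087 - A{\left(N{\left(-18 \right)} \right)} = -252087 - \left(-287310 + 471 \cdot 2 \left(-18\right) \left(9 - 18\right)\right) = -252087 - \left(-287310 + 471 \cdot 2 \left(-18\right) \left(-9\right)\right) = -252087 - \left(-287310 + 471 \cdot 324\right) = -252087 - \left(-287310 + 152604\right) = -252087 - -134706 = -252087 + 134706 = -117381$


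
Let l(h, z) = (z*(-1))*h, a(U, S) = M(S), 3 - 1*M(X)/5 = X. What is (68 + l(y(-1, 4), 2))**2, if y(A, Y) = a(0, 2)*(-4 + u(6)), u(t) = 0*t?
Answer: 11664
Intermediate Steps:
M(X) = 15 - 5*X
u(t) = 0
a(U, S) = 15 - 5*S
y(A, Y) = -20 (y(A, Y) = (15 - 5*2)*(-4 + 0) = (15 - 10)*(-4) = 5*(-4) = -20)
l(h, z) = -h*z (l(h, z) = (-z)*h = -h*z)
(68 + l(y(-1, 4), 2))**2 = (68 - 1*(-20)*2)**2 = (68 + 40)**2 = 108**2 = 11664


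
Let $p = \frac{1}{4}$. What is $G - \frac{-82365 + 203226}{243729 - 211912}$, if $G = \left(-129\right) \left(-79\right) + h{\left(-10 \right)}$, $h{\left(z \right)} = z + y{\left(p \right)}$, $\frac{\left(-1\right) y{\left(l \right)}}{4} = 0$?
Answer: $\frac{323808016}{31817} \approx 10177.0$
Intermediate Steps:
$p = \frac{1}{4} \approx 0.25$
$y{\left(l \right)} = 0$ ($y{\left(l \right)} = \left(-4\right) 0 = 0$)
$h{\left(z \right)} = z$ ($h{\left(z \right)} = z + 0 = z$)
$G = 10181$ ($G = \left(-129\right) \left(-79\right) - 10 = 10191 - 10 = 10181$)
$G - \frac{-82365 + 203226}{243729 - 211912} = 10181 - \frac{-82365 + 203226}{243729 - 211912} = 10181 - \frac{120861}{31817} = \frac{323808016}{31817}$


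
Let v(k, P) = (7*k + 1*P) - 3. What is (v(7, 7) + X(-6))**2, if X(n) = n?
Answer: 2209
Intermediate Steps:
v(k, P) = -3 + P + 7*k (v(k, P) = (7*k + P) - 3 = (P + 7*k) - 3 = -3 + P + 7*k)
(v(7, 7) + X(-6))**2 = ((-3 + 7 + 7*7) - 6)**2 = ((-3 + 7 + 49) - 6)**2 = (53 - 6)**2 = 47**2 = 2209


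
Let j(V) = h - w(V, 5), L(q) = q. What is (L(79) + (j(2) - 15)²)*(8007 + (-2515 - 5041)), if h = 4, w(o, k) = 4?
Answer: 137104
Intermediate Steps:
j(V) = 0 (j(V) = 4 - 1*4 = 4 - 4 = 0)
(L(79) + (j(2) - 15)²)*(8007 + (-2515 - 5041)) = (79 + (0 - 15)²)*(8007 + (-2515 - 5041)) = (79 + (-15)²)*(8007 - 7556) = (79 + 225)*451 = 304*451 = 137104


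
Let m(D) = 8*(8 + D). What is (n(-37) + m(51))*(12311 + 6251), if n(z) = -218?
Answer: 4714748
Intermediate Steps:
m(D) = 64 + 8*D
(n(-37) + m(51))*(12311 + 6251) = (-218 + (64 + 8*51))*(12311 + 6251) = (-218 + (64 + 408))*18562 = (-218 + 472)*18562 = 254*18562 = 4714748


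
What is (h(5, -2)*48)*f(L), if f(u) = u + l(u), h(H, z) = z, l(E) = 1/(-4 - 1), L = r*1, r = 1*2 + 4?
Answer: -2784/5 ≈ -556.80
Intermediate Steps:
r = 6 (r = 2 + 4 = 6)
L = 6 (L = 6*1 = 6)
l(E) = -1/5 (l(E) = 1/(-5) = -1/5)
f(u) = -1/5 + u (f(u) = u - 1/5 = -1/5 + u)
(h(5, -2)*48)*f(L) = (-2*48)*(-1/5 + 6) = -96*29/5 = -2784/5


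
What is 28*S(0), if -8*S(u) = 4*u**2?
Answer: 0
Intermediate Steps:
S(u) = -u**2/2
28*S(0) = 28*(-1/2*0**2) = 28*(-1/2*0) = 28*0 = 0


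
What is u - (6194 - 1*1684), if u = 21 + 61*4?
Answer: -4245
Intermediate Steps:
u = 265 (u = 21 + 244 = 265)
u - (6194 - 1*1684) = 265 - (6194 - 1*1684) = 265 - (6194 - 1684) = 265 - 1*4510 = 265 - 4510 = -4245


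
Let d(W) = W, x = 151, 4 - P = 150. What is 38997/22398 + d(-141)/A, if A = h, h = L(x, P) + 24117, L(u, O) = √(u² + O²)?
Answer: 3767321369913/2171058940276 + 141*√44117/581585572 ≈ 1.7353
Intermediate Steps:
P = -146 (P = 4 - 1*150 = 4 - 150 = -146)
L(u, O) = √(O² + u²)
h = 24117 + √44117 (h = √((-146)² + 151²) + 24117 = √(21316 + 22801) + 24117 = √44117 + 24117 = 24117 + √44117 ≈ 24327.)
A = 24117 + √44117 ≈ 24327.
38997/22398 + d(-141)/A = 38997/22398 - 141/(24117 + √44117) = 38997*(1/22398) - 141/(24117 + √44117) = 12999/7466 - 141/(24117 + √44117)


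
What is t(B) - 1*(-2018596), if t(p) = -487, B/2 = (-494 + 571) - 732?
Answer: 2018109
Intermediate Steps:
B = -1310 (B = 2*((-494 + 571) - 732) = 2*(77 - 732) = 2*(-655) = -1310)
t(B) - 1*(-2018596) = -487 - 1*(-2018596) = -487 + 2018596 = 2018109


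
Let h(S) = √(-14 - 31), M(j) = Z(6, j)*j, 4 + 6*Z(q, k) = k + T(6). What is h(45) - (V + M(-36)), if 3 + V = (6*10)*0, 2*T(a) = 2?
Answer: -231 + 3*I*√5 ≈ -231.0 + 6.7082*I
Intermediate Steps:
T(a) = 1 (T(a) = (½)*2 = 1)
V = -3 (V = -3 + (6*10)*0 = -3 + 60*0 = -3 + 0 = -3)
Z(q, k) = -½ + k/6 (Z(q, k) = -⅔ + (k + 1)/6 = -⅔ + (1 + k)/6 = -⅔ + (⅙ + k/6) = -½ + k/6)
M(j) = j*(-½ + j/6) (M(j) = (-½ + j/6)*j = j*(-½ + j/6))
h(S) = 3*I*√5 (h(S) = √(-45) = 3*I*√5)
h(45) - (V + M(-36)) = 3*I*√5 - (-3 + (⅙)*(-36)*(-3 - 36)) = 3*I*√5 - (-3 + (⅙)*(-36)*(-39)) = 3*I*√5 - (-3 + 234) = 3*I*√5 - 1*231 = 3*I*√5 - 231 = -231 + 3*I*√5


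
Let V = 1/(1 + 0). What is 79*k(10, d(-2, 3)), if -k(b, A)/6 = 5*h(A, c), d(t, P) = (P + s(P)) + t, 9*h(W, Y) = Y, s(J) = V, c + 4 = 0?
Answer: 3160/3 ≈ 1053.3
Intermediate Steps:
c = -4 (c = -4 + 0 = -4)
V = 1 (V = 1/1 = 1)
s(J) = 1
h(W, Y) = Y/9
d(t, P) = 1 + P + t (d(t, P) = (P + 1) + t = (1 + P) + t = 1 + P + t)
k(b, A) = 40/3 (k(b, A) = -30*(⅑)*(-4) = -30*(-4)/9 = -6*(-20/9) = 40/3)
79*k(10, d(-2, 3)) = 79*(40/3) = 3160/3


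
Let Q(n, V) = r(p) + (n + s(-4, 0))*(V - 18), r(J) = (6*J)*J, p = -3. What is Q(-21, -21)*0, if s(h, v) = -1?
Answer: 0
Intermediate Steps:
r(J) = 6*J**2
Q(n, V) = 54 + (-1 + n)*(-18 + V) (Q(n, V) = 6*(-3)**2 + (n - 1)*(V - 18) = 6*9 + (-1 + n)*(-18 + V) = 54 + (-1 + n)*(-18 + V))
Q(-21, -21)*0 = (72 - 1*(-21) - 18*(-21) - 21*(-21))*0 = (72 + 21 + 378 + 441)*0 = 912*0 = 0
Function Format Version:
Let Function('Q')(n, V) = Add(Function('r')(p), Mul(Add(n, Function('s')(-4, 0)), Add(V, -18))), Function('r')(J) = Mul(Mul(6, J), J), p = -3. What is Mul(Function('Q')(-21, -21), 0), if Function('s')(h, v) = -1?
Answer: 0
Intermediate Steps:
Function('r')(J) = Mul(6, Pow(J, 2))
Function('Q')(n, V) = Add(54, Mul(Add(-1, n), Add(-18, V))) (Function('Q')(n, V) = Add(Mul(6, Pow(-3, 2)), Mul(Add(n, -1), Add(V, -18))) = Add(Mul(6, 9), Mul(Add(-1, n), Add(-18, V))) = Add(54, Mul(Add(-1, n), Add(-18, V))))
Mul(Function('Q')(-21, -21), 0) = Mul(Add(72, Mul(-1, -21), Mul(-18, -21), Mul(-21, -21)), 0) = Mul(Add(72, 21, 378, 441), 0) = Mul(912, 0) = 0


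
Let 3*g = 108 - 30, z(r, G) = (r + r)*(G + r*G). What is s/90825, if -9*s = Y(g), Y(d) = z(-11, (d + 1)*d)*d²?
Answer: -773344/6055 ≈ -127.72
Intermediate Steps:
z(r, G) = 2*r*(G + G*r) (z(r, G) = (2*r)*(G + G*r) = 2*r*(G + G*r))
g = 26 (g = (108 - 30)/3 = (⅓)*78 = 26)
Y(d) = 220*d³*(1 + d) (Y(d) = (2*((d + 1)*d)*(-11)*(1 - 11))*d² = (2*((1 + d)*d)*(-11)*(-10))*d² = (2*(d*(1 + d))*(-11)*(-10))*d² = (220*d*(1 + d))*d² = 220*d³*(1 + d))
s = -11600160 (s = -220*26³*(1 + 26)/9 = -220*17576*27/9 = -⅑*104401440 = -11600160)
s/90825 = -11600160/90825 = -11600160*1/90825 = -773344/6055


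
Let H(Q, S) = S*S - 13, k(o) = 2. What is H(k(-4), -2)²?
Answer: 81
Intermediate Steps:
H(Q, S) = -13 + S² (H(Q, S) = S² - 13 = -13 + S²)
H(k(-4), -2)² = (-13 + (-2)²)² = (-13 + 4)² = (-9)² = 81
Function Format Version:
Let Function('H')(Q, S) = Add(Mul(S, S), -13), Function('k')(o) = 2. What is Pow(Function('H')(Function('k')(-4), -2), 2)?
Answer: 81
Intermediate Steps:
Function('H')(Q, S) = Add(-13, Pow(S, 2)) (Function('H')(Q, S) = Add(Pow(S, 2), -13) = Add(-13, Pow(S, 2)))
Pow(Function('H')(Function('k')(-4), -2), 2) = Pow(Add(-13, Pow(-2, 2)), 2) = Pow(Add(-13, 4), 2) = Pow(-9, 2) = 81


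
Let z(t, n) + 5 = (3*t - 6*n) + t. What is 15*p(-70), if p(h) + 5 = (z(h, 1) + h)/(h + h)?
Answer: -1017/28 ≈ -36.321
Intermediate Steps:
z(t, n) = -5 - 6*n + 4*t (z(t, n) = -5 + ((3*t - 6*n) + t) = -5 + ((-6*n + 3*t) + t) = -5 + (-6*n + 4*t) = -5 - 6*n + 4*t)
p(h) = -5 + (-11 + 5*h)/(2*h) (p(h) = -5 + ((-5 - 6*1 + 4*h) + h)/(h + h) = -5 + ((-5 - 6 + 4*h) + h)/((2*h)) = -5 + ((-11 + 4*h) + h)*(1/(2*h)) = -5 + (-11 + 5*h)*(1/(2*h)) = -5 + (-11 + 5*h)/(2*h))
15*p(-70) = 15*((½)*(-11 - 5*(-70))/(-70)) = 15*((½)*(-1/70)*(-11 + 350)) = 15*((½)*(-1/70)*339) = 15*(-339/140) = -1017/28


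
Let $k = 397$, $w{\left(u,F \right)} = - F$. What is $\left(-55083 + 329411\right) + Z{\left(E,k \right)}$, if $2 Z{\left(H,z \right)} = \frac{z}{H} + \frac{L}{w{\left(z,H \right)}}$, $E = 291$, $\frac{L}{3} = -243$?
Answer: $\frac{79830011}{291} \approx 2.7433 \cdot 10^{5}$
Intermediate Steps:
$L = -729$ ($L = 3 \left(-243\right) = -729$)
$Z{\left(H,z \right)} = \frac{729}{2 H} + \frac{z}{2 H}$ ($Z{\left(H,z \right)} = \frac{\frac{z}{H} - \frac{729}{\left(-1\right) H}}{2} = \frac{\frac{z}{H} - 729 \left(- \frac{1}{H}\right)}{2} = \frac{\frac{z}{H} + \frac{729}{H}}{2} = \frac{\frac{729}{H} + \frac{z}{H}}{2} = \frac{729}{2 H} + \frac{z}{2 H}$)
$\left(-55083 + 329411\right) + Z{\left(E,k \right)} = \left(-55083 + 329411\right) + \frac{729 + 397}{2 \cdot 291} = 274328 + \frac{1}{2} \cdot \frac{1}{291} \cdot 1126 = 274328 + \frac{563}{291} = \frac{79830011}{291}$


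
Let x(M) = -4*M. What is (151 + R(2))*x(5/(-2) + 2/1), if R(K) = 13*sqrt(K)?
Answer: 302 + 26*sqrt(2) ≈ 338.77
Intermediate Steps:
(151 + R(2))*x(5/(-2) + 2/1) = (151 + 13*sqrt(2))*(-4*(5/(-2) + 2/1)) = (151 + 13*sqrt(2))*(-4*(5*(-1/2) + 2*1)) = (151 + 13*sqrt(2))*(-4*(-5/2 + 2)) = (151 + 13*sqrt(2))*(-4*(-1/2)) = (151 + 13*sqrt(2))*2 = 302 + 26*sqrt(2)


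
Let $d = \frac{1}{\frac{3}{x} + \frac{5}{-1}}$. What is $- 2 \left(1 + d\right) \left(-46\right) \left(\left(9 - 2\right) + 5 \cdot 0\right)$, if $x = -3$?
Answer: $\frac{1610}{3} \approx 536.67$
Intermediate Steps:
$d = - \frac{1}{6}$ ($d = \frac{1}{\frac{3}{-3} + \frac{5}{-1}} = \frac{1}{3 \left(- \frac{1}{3}\right) + 5 \left(-1\right)} = \frac{1}{-1 - 5} = \frac{1}{-6} = - \frac{1}{6} \approx -0.16667$)
$- 2 \left(1 + d\right) \left(-46\right) \left(\left(9 - 2\right) + 5 \cdot 0\right) = - 2 \left(1 - \frac{1}{6}\right) \left(-46\right) \left(\left(9 - 2\right) + 5 \cdot 0\right) = \left(-2\right) \frac{5}{6} \left(-46\right) \left(\left(9 - 2\right) + 0\right) = \left(- \frac{5}{3}\right) \left(-46\right) \left(7 + 0\right) = \frac{230}{3} \cdot 7 = \frac{1610}{3}$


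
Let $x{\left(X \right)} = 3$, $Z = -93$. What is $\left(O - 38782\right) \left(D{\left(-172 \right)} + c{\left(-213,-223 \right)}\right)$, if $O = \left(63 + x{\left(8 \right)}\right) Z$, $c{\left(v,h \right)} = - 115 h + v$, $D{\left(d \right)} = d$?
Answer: $-1134679200$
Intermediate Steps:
$c{\left(v,h \right)} = v - 115 h$
$O = -6138$ ($O = \left(63 + 3\right) \left(-93\right) = 66 \left(-93\right) = -6138$)
$\left(O - 38782\right) \left(D{\left(-172 \right)} + c{\left(-213,-223 \right)}\right) = \left(-6138 - 38782\right) \left(-172 - -25432\right) = - 44920 \left(-172 + \left(-213 + 25645\right)\right) = - 44920 \left(-172 + 25432\right) = \left(-44920\right) 25260 = -1134679200$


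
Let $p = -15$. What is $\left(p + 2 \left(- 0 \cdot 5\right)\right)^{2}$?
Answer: $225$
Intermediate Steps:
$\left(p + 2 \left(- 0 \cdot 5\right)\right)^{2} = \left(-15 + 2 \left(- 0 \cdot 5\right)\right)^{2} = \left(-15 + 2 \left(\left(-1\right) 0\right)\right)^{2} = \left(-15 + 2 \cdot 0\right)^{2} = \left(-15 + 0\right)^{2} = \left(-15\right)^{2} = 225$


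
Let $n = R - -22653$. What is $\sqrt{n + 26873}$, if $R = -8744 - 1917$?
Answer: $\sqrt{38865} \approx 197.14$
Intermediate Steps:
$R = -10661$ ($R = -8744 - 1917 = -10661$)
$n = 11992$ ($n = -10661 - -22653 = -10661 + 22653 = 11992$)
$\sqrt{n + 26873} = \sqrt{11992 + 26873} = \sqrt{38865}$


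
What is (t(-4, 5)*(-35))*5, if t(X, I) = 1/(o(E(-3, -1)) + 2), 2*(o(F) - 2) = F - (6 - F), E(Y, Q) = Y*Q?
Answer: -175/4 ≈ -43.750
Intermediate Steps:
E(Y, Q) = Q*Y
o(F) = -1 + F (o(F) = 2 + (F - (6 - F))/2 = 2 + (F + (-6 + F))/2 = 2 + (-6 + 2*F)/2 = 2 + (-3 + F) = -1 + F)
t(X, I) = 1/4 (t(X, I) = 1/((-1 - 1*(-3)) + 2) = 1/((-1 + 3) + 2) = 1/(2 + 2) = 1/4)
(t(-4, 5)*(-35))*5 = ((1/4)*(-35))*5 = -35/4*5 = -175/4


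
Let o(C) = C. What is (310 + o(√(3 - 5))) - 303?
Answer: 7 + I*√2 ≈ 7.0 + 1.4142*I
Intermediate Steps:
(310 + o(√(3 - 5))) - 303 = (310 + √(3 - 5)) - 303 = (310 + √(-2)) - 303 = (310 + I*√2) - 303 = 7 + I*√2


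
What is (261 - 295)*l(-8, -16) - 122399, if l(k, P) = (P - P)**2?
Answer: -122399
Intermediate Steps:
l(k, P) = 0 (l(k, P) = 0**2 = 0)
(261 - 295)*l(-8, -16) - 122399 = (261 - 295)*0 - 122399 = -34*0 - 122399 = 0 - 122399 = -122399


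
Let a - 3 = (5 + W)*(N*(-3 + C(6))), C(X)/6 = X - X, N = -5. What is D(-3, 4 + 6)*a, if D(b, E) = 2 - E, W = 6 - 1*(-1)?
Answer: -1464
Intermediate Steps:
C(X) = 0 (C(X) = 6*(X - X) = 6*0 = 0)
W = 7 (W = 6 + 1 = 7)
a = 183 (a = 3 + (5 + 7)*(-5*(-3 + 0)) = 3 + 12*(-5*(-3)) = 3 + 12*15 = 3 + 180 = 183)
D(-3, 4 + 6)*a = (2 - (4 + 6))*183 = (2 - 1*10)*183 = (2 - 10)*183 = -8*183 = -1464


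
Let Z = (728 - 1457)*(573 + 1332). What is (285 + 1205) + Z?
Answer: -1387255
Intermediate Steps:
Z = -1388745 (Z = -729*1905 = -1388745)
(285 + 1205) + Z = (285 + 1205) - 1388745 = 1490 - 1388745 = -1387255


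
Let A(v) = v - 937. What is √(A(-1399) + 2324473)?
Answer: √2322137 ≈ 1523.9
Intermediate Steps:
A(v) = -937 + v
√(A(-1399) + 2324473) = √((-937 - 1399) + 2324473) = √(-2336 + 2324473) = √2322137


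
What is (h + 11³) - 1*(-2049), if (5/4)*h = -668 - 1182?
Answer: 1900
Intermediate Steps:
h = -1480 (h = 4*(-668 - 1182)/5 = (⅘)*(-1850) = -1480)
(h + 11³) - 1*(-2049) = (-1480 + 11³) - 1*(-2049) = (-1480 + 1331) + 2049 = -149 + 2049 = 1900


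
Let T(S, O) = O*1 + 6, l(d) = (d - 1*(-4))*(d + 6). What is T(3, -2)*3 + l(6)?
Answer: 132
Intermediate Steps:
l(d) = (4 + d)*(6 + d) (l(d) = (d + 4)*(6 + d) = (4 + d)*(6 + d))
T(S, O) = 6 + O (T(S, O) = O + 6 = 6 + O)
T(3, -2)*3 + l(6) = (6 - 2)*3 + (24 + 6**2 + 10*6) = 4*3 + (24 + 36 + 60) = 12 + 120 = 132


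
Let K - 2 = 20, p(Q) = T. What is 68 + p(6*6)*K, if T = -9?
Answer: -130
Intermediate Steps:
p(Q) = -9
K = 22 (K = 2 + 20 = 22)
68 + p(6*6)*K = 68 - 9*22 = 68 - 198 = -130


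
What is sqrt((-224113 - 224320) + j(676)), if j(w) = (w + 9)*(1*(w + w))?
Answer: 23*sqrt(903) ≈ 691.15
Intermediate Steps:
j(w) = 2*w*(9 + w) (j(w) = (9 + w)*(1*(2*w)) = (9 + w)*(2*w) = 2*w*(9 + w))
sqrt((-224113 - 224320) + j(676)) = sqrt((-224113 - 224320) + 2*676*(9 + 676)) = sqrt(-448433 + 2*676*685) = sqrt(-448433 + 926120) = sqrt(477687) = 23*sqrt(903)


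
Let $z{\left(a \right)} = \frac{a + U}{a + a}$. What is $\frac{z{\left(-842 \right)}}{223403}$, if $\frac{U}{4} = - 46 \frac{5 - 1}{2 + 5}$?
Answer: $\frac{3315}{1316737282} \approx 2.5176 \cdot 10^{-6}$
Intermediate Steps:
$U = - \frac{736}{7}$ ($U = 4 \left(- 46 \frac{5 - 1}{2 + 5}\right) = 4 \left(- 46 \cdot \frac{4}{7}\right) = 4 \left(- 46 \cdot 4 \cdot \frac{1}{7}\right) = 4 \left(\left(-46\right) \frac{4}{7}\right) = 4 \left(- \frac{184}{7}\right) = - \frac{736}{7} \approx -105.14$)
$z{\left(a \right)} = \frac{- \frac{736}{7} + a}{2 a}$ ($z{\left(a \right)} = \frac{a - \frac{736}{7}}{a + a} = \frac{- \frac{736}{7} + a}{2 a}$)
$\frac{z{\left(-842 \right)}}{223403} = \frac{\frac{1}{14} \frac{1}{-842} \left(-736 + 7 \left(-842\right)\right)}{223403} = \frac{1}{14} \left(- \frac{1}{842}\right) \left(-736 - 5894\right) \frac{1}{223403} = \frac{1}{14} \left(- \frac{1}{842}\right) \left(-6630\right) \frac{1}{223403} = \frac{3315}{5894} \cdot \frac{1}{223403} = \frac{3315}{1316737282}$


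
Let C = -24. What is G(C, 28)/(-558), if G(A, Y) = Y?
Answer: -14/279 ≈ -0.050179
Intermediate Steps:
G(C, 28)/(-558) = 28/(-558) = 28*(-1/558) = -14/279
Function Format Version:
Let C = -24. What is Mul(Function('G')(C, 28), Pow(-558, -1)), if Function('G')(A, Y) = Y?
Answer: Rational(-14, 279) ≈ -0.050179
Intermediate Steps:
Mul(Function('G')(C, 28), Pow(-558, -1)) = Mul(28, Pow(-558, -1)) = Mul(28, Rational(-1, 558)) = Rational(-14, 279)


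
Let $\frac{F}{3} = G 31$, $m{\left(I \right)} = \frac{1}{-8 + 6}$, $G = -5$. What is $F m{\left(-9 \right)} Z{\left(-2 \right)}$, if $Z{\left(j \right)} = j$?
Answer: $-465$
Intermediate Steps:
$m{\left(I \right)} = - \frac{1}{2}$ ($m{\left(I \right)} = \frac{1}{-2} = - \frac{1}{2}$)
$F = -465$ ($F = 3 \left(\left(-5\right) 31\right) = 3 \left(-155\right) = -465$)
$F m{\left(-9 \right)} Z{\left(-2 \right)} = \left(-465\right) \left(- \frac{1}{2}\right) \left(-2\right) = \frac{465}{2} \left(-2\right) = -465$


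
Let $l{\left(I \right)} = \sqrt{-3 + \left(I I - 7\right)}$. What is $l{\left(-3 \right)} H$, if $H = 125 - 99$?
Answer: $26 i \approx 26.0 i$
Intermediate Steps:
$H = 26$
$l{\left(I \right)} = \sqrt{-10 + I^{2}}$ ($l{\left(I \right)} = \sqrt{-3 + \left(I^{2} - 7\right)} = \sqrt{-3 + \left(-7 + I^{2}\right)} = \sqrt{-10 + I^{2}}$)
$l{\left(-3 \right)} H = \sqrt{-10 + \left(-3\right)^{2}} \cdot 26 = \sqrt{-10 + 9} \cdot 26 = \sqrt{-1} \cdot 26 = i 26 = 26 i$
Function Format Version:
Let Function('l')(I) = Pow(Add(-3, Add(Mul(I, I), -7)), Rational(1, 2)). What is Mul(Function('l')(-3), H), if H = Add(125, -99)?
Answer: Mul(26, I) ≈ Mul(26.000, I)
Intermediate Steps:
H = 26
Function('l')(I) = Pow(Add(-10, Pow(I, 2)), Rational(1, 2)) (Function('l')(I) = Pow(Add(-3, Add(Pow(I, 2), -7)), Rational(1, 2)) = Pow(Add(-3, Add(-7, Pow(I, 2))), Rational(1, 2)) = Pow(Add(-10, Pow(I, 2)), Rational(1, 2)))
Mul(Function('l')(-3), H) = Mul(Pow(Add(-10, Pow(-3, 2)), Rational(1, 2)), 26) = Mul(Pow(Add(-10, 9), Rational(1, 2)), 26) = Mul(Pow(-1, Rational(1, 2)), 26) = Mul(I, 26) = Mul(26, I)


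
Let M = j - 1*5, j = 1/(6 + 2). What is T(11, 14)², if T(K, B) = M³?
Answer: 3518743761/262144 ≈ 13423.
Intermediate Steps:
j = ⅛ (j = 1/8 = ⅛ ≈ 0.12500)
M = -39/8 (M = ⅛ - 1*5 = ⅛ - 5 = -39/8 ≈ -4.8750)
T(K, B) = -59319/512 (T(K, B) = (-39/8)³ = -59319/512)
T(11, 14)² = (-59319/512)² = 3518743761/262144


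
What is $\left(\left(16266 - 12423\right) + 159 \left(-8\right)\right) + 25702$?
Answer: $28273$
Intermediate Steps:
$\left(\left(16266 - 12423\right) + 159 \left(-8\right)\right) + 25702 = \left(\left(16266 - 12423\right) - 1272\right) + 25702 = \left(3843 - 1272\right) + 25702 = 2571 + 25702 = 28273$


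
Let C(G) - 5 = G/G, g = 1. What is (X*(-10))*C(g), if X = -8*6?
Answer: 2880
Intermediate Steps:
C(G) = 6 (C(G) = 5 + G/G = 5 + 1 = 6)
X = -48
(X*(-10))*C(g) = -48*(-10)*6 = 480*6 = 2880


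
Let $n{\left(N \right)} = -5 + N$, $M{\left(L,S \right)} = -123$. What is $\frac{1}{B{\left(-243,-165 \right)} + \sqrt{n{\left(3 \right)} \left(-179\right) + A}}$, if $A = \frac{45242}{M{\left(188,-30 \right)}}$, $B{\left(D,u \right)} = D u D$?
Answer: $- \frac{1198399455}{11676107754019883} - \frac{2 i \sqrt{37146}}{11676107754019883} \approx -1.0264 \cdot 10^{-7} - 3.3013 \cdot 10^{-14} i$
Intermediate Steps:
$B{\left(D,u \right)} = u D^{2}$
$A = - \frac{45242}{123}$ ($A = \frac{45242}{-123} = 45242 \left(- \frac{1}{123}\right) = - \frac{45242}{123} \approx -367.82$)
$\frac{1}{B{\left(-243,-165 \right)} + \sqrt{n{\left(3 \right)} \left(-179\right) + A}} = \frac{1}{- 165 \left(-243\right)^{2} + \sqrt{\left(-5 + 3\right) \left(-179\right) - \frac{45242}{123}}} = \frac{1}{\left(-165\right) 59049 + \sqrt{\left(-2\right) \left(-179\right) - \frac{45242}{123}}} = \frac{1}{-9743085 + \sqrt{358 - \frac{45242}{123}}} = \frac{1}{-9743085 + \sqrt{- \frac{1208}{123}}} = \frac{1}{-9743085 + \frac{2 i \sqrt{37146}}{123}}$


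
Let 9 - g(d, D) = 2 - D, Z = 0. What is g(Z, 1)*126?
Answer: 1008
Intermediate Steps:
g(d, D) = 7 + D (g(d, D) = 9 - (2 - D) = 9 + (-2 + D) = 7 + D)
g(Z, 1)*126 = (7 + 1)*126 = 8*126 = 1008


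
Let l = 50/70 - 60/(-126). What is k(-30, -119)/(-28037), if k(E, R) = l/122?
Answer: -25/71830794 ≈ -3.4804e-7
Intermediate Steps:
l = 25/21 (l = 50*(1/70) - 60*(-1/126) = 5/7 + 10/21 = 25/21 ≈ 1.1905)
k(E, R) = 25/2562 (k(E, R) = (25/21)/122 = (25/21)*(1/122) = 25/2562)
k(-30, -119)/(-28037) = (25/2562)/(-28037) = (25/2562)*(-1/28037) = -25/71830794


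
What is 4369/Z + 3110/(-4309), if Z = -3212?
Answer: -28815341/13840508 ≈ -2.0820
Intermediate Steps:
4369/Z + 3110/(-4309) = 4369/(-3212) + 3110/(-4309) = 4369*(-1/3212) + 3110*(-1/4309) = -4369/3212 - 3110/4309 = -28815341/13840508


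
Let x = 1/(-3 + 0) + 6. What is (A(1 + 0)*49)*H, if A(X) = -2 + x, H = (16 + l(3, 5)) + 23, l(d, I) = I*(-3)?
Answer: 4312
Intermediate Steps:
x = 17/3 (x = 1/(-3) + 6 = -⅓ + 6 = 17/3 ≈ 5.6667)
l(d, I) = -3*I
H = 24 (H = (16 - 3*5) + 23 = (16 - 15) + 23 = 1 + 23 = 24)
A(X) = 11/3 (A(X) = -2 + 17/3 = 11/3)
(A(1 + 0)*49)*H = ((11/3)*49)*24 = (539/3)*24 = 4312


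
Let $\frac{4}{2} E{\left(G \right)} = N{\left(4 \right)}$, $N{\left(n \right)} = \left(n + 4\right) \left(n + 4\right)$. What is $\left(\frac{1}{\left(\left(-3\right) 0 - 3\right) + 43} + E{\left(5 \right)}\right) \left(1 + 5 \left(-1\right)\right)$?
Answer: $- \frac{1281}{10} \approx -128.1$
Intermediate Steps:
$N{\left(n \right)} = \left(4 + n\right)^{2}$ ($N{\left(n \right)} = \left(4 + n\right) \left(4 + n\right) = \left(4 + n\right)^{2}$)
$E{\left(G \right)} = 32$ ($E{\left(G \right)} = \frac{\left(4 + 4\right)^{2}}{2} = \frac{8^{2}}{2} = \frac{1}{2} \cdot 64 = 32$)
$\left(\frac{1}{\left(\left(-3\right) 0 - 3\right) + 43} + E{\left(5 \right)}\right) \left(1 + 5 \left(-1\right)\right) = \left(\frac{1}{\left(\left(-3\right) 0 - 3\right) + 43} + 32\right) \left(1 + 5 \left(-1\right)\right) = \left(\frac{1}{\left(0 - 3\right) + 43} + 32\right) \left(1 - 5\right) = \left(\frac{1}{-3 + 43} + 32\right) \left(-4\right) = \left(\frac{1}{40} + 32\right) \left(-4\right) = \frac{1281}{40} \left(-4\right) = - \frac{1281}{10}$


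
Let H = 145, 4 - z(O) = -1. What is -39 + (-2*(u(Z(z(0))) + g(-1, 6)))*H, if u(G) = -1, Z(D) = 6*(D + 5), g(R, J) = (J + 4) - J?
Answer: -909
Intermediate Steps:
z(O) = 5 (z(O) = 4 - 1*(-1) = 4 + 1 = 5)
g(R, J) = 4 (g(R, J) = (4 + J) - J = 4)
Z(D) = 30 + 6*D (Z(D) = 6*(5 + D) = 30 + 6*D)
-39 + (-2*(u(Z(z(0))) + g(-1, 6)))*H = -39 - 2*(-1 + 4)*145 = -39 - 2*3*145 = -39 - 6*145 = -39 - 870 = -909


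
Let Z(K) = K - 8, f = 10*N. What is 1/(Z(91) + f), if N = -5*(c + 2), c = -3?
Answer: 1/133 ≈ 0.0075188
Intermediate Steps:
N = 5 (N = -5*(-3 + 2) = -5*(-1) = 5)
f = 50 (f = 10*5 = 50)
Z(K) = -8 + K
1/(Z(91) + f) = 1/((-8 + 91) + 50) = 1/(83 + 50) = 1/133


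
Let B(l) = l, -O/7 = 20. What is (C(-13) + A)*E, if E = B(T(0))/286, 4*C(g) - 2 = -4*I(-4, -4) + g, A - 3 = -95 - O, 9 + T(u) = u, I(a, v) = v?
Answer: -1773/1144 ≈ -1.5498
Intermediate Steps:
O = -140 (O = -7*20 = -140)
T(u) = -9 + u
A = 48 (A = 3 + (-95 - 1*(-140)) = 3 + (-95 + 140) = 3 + 45 = 48)
C(g) = 9/2 + g/4 (C(g) = ½ + (-4*(-4) + g)/4 = ½ + (16 + g)/4 = ½ + (4 + g/4) = 9/2 + g/4)
E = -9/286 (E = (-9 + 0)/286 = -9*1/286 = -9/286 ≈ -0.031469)
(C(-13) + A)*E = ((9/2 + (¼)*(-13)) + 48)*(-9/286) = ((9/2 - 13/4) + 48)*(-9/286) = (5/4 + 48)*(-9/286) = (197/4)*(-9/286) = -1773/1144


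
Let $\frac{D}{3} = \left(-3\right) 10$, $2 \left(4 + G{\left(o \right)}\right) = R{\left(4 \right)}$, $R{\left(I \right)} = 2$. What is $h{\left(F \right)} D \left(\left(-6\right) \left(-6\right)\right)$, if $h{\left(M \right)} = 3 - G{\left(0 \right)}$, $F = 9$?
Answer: $-19440$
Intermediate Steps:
$G{\left(o \right)} = -3$ ($G{\left(o \right)} = -4 + \frac{1}{2} \cdot 2 = -4 + 1 = -3$)
$D = -90$ ($D = 3 \left(\left(-3\right) 10\right) = 3 \left(-30\right) = -90$)
$h{\left(M \right)} = 6$ ($h{\left(M \right)} = 3 - -3 = 3 + 3 = 6$)
$h{\left(F \right)} D \left(\left(-6\right) \left(-6\right)\right) = 6 \left(-90\right) \left(\left(-6\right) \left(-6\right)\right) = \left(-540\right) 36 = -19440$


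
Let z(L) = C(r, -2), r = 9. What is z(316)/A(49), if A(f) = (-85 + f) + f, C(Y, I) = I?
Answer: -2/13 ≈ -0.15385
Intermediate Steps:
z(L) = -2
A(f) = -85 + 2*f
z(316)/A(49) = -2/(-85 + 2*49) = -2/(-85 + 98) = -2/13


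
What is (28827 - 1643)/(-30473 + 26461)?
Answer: -6796/1003 ≈ -6.7757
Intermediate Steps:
(28827 - 1643)/(-30473 + 26461) = 27184/(-4012) = 27184*(-1/4012) = -6796/1003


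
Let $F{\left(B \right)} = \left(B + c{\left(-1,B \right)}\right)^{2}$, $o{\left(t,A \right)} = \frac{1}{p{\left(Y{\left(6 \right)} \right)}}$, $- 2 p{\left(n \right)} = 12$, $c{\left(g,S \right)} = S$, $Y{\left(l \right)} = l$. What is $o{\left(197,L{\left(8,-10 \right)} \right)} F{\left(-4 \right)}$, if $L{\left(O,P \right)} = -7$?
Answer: $- \frac{32}{3} \approx -10.667$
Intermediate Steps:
$p{\left(n \right)} = -6$ ($p{\left(n \right)} = \left(- \frac{1}{2}\right) 12 = -6$)
$o{\left(t,A \right)} = - \frac{1}{6}$ ($o{\left(t,A \right)} = \frac{1}{-6} = - \frac{1}{6}$)
$F{\left(B \right)} = 4 B^{2}$ ($F{\left(B \right)} = \left(B + B\right)^{2} = \left(2 B\right)^{2} = 4 B^{2}$)
$o{\left(197,L{\left(8,-10 \right)} \right)} F{\left(-4 \right)} = - \frac{4 \left(-4\right)^{2}}{6} = - \frac{4 \cdot 16}{6} = \left(- \frac{1}{6}\right) 64 = - \frac{32}{3}$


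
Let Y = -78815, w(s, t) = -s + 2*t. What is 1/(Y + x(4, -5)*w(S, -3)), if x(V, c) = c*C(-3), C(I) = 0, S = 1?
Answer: -1/78815 ≈ -1.2688e-5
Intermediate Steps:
x(V, c) = 0 (x(V, c) = c*0 = 0)
1/(Y + x(4, -5)*w(S, -3)) = 1/(-78815 + 0*(-1*1 + 2*(-3))) = 1/(-78815 + 0*(-1 - 6)) = 1/(-78815 + 0*(-7)) = 1/(-78815 + 0) = 1/(-78815) = -1/78815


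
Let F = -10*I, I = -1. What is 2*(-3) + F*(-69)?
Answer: -696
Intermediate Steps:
F = 10 (F = -10*(-1) = 10)
2*(-3) + F*(-69) = 2*(-3) + 10*(-69) = -6 - 690 = -696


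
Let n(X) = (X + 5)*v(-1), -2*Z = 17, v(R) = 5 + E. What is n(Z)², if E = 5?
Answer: 1225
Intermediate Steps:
v(R) = 10 (v(R) = 5 + 5 = 10)
Z = -17/2 (Z = -½*17 = -17/2 ≈ -8.5000)
n(X) = 50 + 10*X (n(X) = (X + 5)*10 = (5 + X)*10 = 50 + 10*X)
n(Z)² = (50 + 10*(-17/2))² = (50 - 85)² = (-35)² = 1225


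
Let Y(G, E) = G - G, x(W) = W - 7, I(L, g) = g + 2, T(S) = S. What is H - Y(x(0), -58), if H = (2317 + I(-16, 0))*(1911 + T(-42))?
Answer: 4334211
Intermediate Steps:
I(L, g) = 2 + g
x(W) = -7 + W
Y(G, E) = 0
H = 4334211 (H = (2317 + (2 + 0))*(1911 - 42) = (2317 + 2)*1869 = 2319*1869 = 4334211)
H - Y(x(0), -58) = 4334211 - 1*0 = 4334211 + 0 = 4334211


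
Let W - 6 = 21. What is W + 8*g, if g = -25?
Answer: -173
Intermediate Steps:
W = 27 (W = 6 + 21 = 27)
W + 8*g = 27 + 8*(-25) = 27 - 200 = -173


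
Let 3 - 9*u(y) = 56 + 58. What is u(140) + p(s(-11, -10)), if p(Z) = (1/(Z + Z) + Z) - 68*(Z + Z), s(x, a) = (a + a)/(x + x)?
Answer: -88777/660 ≈ -134.51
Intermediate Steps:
u(y) = -37/3 (u(y) = ⅓ - (56 + 58)/9 = ⅓ - ⅑*114 = ⅓ - 38/3 = -37/3)
s(x, a) = a/x (s(x, a) = (2*a)/((2*x)) = (2*a)*(1/(2*x)) = a/x)
p(Z) = 1/(2*Z) - 135*Z (p(Z) = (1/(2*Z) + Z) - 136*Z = (Z + 1/(2*Z)) - 136*Z = 1/(2*Z) - 135*Z)
u(140) + p(s(-11, -10)) = -37/3 + (1/(2*((-10/(-11)))) - (-1350)/(-11)) = -37/3 + (1/(2*((-10*(-1/11)))) - (-1350)*(-1)/11) = -37/3 + (1/(2*(10/11)) - 135*10/11) = -37/3 + ((½)*(11/10) - 1350/11) = -37/3 + (11/20 - 1350/11) = -37/3 - 26879/220 = -88777/660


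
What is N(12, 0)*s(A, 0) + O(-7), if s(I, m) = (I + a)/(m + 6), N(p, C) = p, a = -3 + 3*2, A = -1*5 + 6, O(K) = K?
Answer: 1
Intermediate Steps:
A = 1 (A = -5 + 6 = 1)
a = 3 (a = -3 + 6 = 3)
s(I, m) = (3 + I)/(6 + m) (s(I, m) = (I + 3)/(m + 6) = (3 + I)/(6 + m))
N(12, 0)*s(A, 0) + O(-7) = 12*((3 + 1)/(6 + 0)) - 7 = 12*(4/6) - 7 = 12*((⅙)*4) - 7 = 12*(⅔) - 7 = 8 - 7 = 1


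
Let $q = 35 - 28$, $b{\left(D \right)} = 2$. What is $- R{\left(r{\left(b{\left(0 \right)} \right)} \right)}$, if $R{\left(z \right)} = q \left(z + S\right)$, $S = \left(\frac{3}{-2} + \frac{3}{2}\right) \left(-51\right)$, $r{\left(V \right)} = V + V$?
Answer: $-28$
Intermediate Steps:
$r{\left(V \right)} = 2 V$
$q = 7$
$S = 0$ ($S = \left(3 \left(- \frac{1}{2}\right) + 3 \cdot \frac{1}{2}\right) \left(-51\right) = \left(- \frac{3}{2} + \frac{3}{2}\right) \left(-51\right) = 0 \left(-51\right) = 0$)
$R{\left(z \right)} = 7 z$ ($R{\left(z \right)} = 7 \left(z + 0\right) = 7 z$)
$- R{\left(r{\left(b{\left(0 \right)} \right)} \right)} = - 7 \cdot 2 \cdot 2 = - 7 \cdot 4 = \left(-1\right) 28 = -28$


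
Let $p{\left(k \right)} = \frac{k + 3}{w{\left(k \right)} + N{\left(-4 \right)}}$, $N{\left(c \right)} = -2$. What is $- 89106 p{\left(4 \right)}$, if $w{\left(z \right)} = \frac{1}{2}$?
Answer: $415828$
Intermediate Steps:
$w{\left(z \right)} = \frac{1}{2}$
$p{\left(k \right)} = -2 - \frac{2 k}{3}$ ($p{\left(k \right)} = \frac{k + 3}{\frac{1}{2} - 2} = \frac{3 + k}{- \frac{3}{2}} = \left(3 + k\right) \left(- \frac{2}{3}\right) = -2 - \frac{2 k}{3}$)
$- 89106 p{\left(4 \right)} = - 89106 \left(-2 - \frac{8}{3}\right) = \left(-89106\right) \left(- \frac{14}{3}\right) = 415828$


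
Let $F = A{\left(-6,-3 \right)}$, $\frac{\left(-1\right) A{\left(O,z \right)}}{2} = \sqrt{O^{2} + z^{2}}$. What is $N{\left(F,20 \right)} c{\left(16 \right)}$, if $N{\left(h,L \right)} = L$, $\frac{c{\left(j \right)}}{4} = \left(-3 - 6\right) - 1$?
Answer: $-800$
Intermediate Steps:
$A{\left(O,z \right)} = - 2 \sqrt{O^{2} + z^{2}}$
$c{\left(j \right)} = -40$ ($c{\left(j \right)} = 4 \left(\left(-3 - 6\right) - 1\right) = 4 \left(-9 - 1\right) = 4 \left(-10\right) = -40$)
$F = - 6 \sqrt{5}$ ($F = - 2 \sqrt{\left(-6\right)^{2} + \left(-3\right)^{2}} = - 2 \sqrt{36 + 9} = - 2 \sqrt{45} = - 2 \cdot 3 \sqrt{5} = - 6 \sqrt{5} \approx -13.416$)
$N{\left(F,20 \right)} c{\left(16 \right)} = 20 \left(-40\right) = -800$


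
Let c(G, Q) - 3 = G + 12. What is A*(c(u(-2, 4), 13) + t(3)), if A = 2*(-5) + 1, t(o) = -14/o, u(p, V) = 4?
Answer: -129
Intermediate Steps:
c(G, Q) = 15 + G (c(G, Q) = 3 + (G + 12) = 3 + (12 + G) = 15 + G)
A = -9 (A = -10 + 1 = -9)
A*(c(u(-2, 4), 13) + t(3)) = -9*((15 + 4) - 14/3) = -9*(19 - 14*⅓) = -9*(19 - 14/3) = -9*43/3 = -129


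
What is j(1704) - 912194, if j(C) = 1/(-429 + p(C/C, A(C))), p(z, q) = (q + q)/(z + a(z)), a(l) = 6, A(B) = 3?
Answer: -2733845425/2997 ≈ -9.1219e+5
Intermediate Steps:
p(z, q) = 2*q/(6 + z) (p(z, q) = (q + q)/(z + 6) = (2*q)/(6 + z) = 2*q/(6 + z))
j(C) = -7/2997 (j(C) = 1/(-429 + 2*3/(6 + C/C)) = 1/(-429 + 2*3/(6 + 1)) = 1/(-429 + 2*3/7) = 1/(-429 + 2*3*(⅐)) = 1/(-429 + 6/7) = 1/(-2997/7) = -7/2997)
j(1704) - 912194 = -7/2997 - 912194 = -2733845425/2997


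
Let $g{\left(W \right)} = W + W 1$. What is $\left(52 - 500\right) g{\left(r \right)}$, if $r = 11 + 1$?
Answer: $-10752$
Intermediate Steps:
$r = 12$
$g{\left(W \right)} = 2 W$ ($g{\left(W \right)} = W + W = 2 W$)
$\left(52 - 500\right) g{\left(r \right)} = \left(52 - 500\right) 2 \cdot 12 = \left(-448\right) 24 = -10752$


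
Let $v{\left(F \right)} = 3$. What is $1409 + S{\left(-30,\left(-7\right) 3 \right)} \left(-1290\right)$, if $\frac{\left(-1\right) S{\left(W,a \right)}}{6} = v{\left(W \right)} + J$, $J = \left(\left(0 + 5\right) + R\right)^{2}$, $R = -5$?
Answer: $24629$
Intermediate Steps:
$J = 0$ ($J = \left(\left(0 + 5\right) - 5\right)^{2} = \left(5 - 5\right)^{2} = 0^{2} = 0$)
$S{\left(W,a \right)} = -18$ ($S{\left(W,a \right)} = - 6 \left(3 + 0\right) = \left(-6\right) 3 = -18$)
$1409 + S{\left(-30,\left(-7\right) 3 \right)} \left(-1290\right) = 1409 - -23220 = 1409 + 23220 = 24629$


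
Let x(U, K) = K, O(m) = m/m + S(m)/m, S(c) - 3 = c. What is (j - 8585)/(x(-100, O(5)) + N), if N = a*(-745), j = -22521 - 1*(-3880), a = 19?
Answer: 68065/35381 ≈ 1.9238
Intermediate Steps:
S(c) = 3 + c
j = -18641 (j = -22521 + 3880 = -18641)
O(m) = 1 + (3 + m)/m (O(m) = m/m + (3 + m)/m = 1 + (3 + m)/m)
N = -14155 (N = 19*(-745) = -14155)
(j - 8585)/(x(-100, O(5)) + N) = (-18641 - 8585)/((2 + 3/5) - 14155) = -27226/((2 + 3*(⅕)) - 14155) = -27226/((2 + ⅗) - 14155) = -27226/(13/5 - 14155) = -27226/(-70762/5) = -27226*(-5/70762) = 68065/35381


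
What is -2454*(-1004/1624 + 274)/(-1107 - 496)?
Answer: 136188411/325409 ≈ 418.51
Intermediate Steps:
-2454*(-1004/1624 + 274)/(-1107 - 496) = -2454*(-1004*1/1624 + 274)/(-1603) = -2454*(-251/406 + 274)*(-1)/1603 = -136188411*(-1)/(203*1603) = -2454*(-110993/650818) = 136188411/325409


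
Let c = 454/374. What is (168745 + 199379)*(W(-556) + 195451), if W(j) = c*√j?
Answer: 71950203924 + 167128296*I*√139/187 ≈ 7.195e+10 + 1.0537e+7*I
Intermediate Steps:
c = 227/187 (c = 454*(1/374) = 227/187 ≈ 1.2139)
W(j) = 227*√j/187
(168745 + 199379)*(W(-556) + 195451) = (168745 + 199379)*(227*√(-556)/187 + 195451) = 368124*(227*(2*I*√139)/187 + 195451) = 368124*(454*I*√139/187 + 195451) = 368124*(195451 + 454*I*√139/187) = 71950203924 + 167128296*I*√139/187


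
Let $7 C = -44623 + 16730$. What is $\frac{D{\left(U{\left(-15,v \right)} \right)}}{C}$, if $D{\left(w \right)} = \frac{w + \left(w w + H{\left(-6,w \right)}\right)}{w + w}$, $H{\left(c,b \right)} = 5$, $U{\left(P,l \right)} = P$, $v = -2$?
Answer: $\frac{301}{167358} \approx 0.0017985$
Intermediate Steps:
$D{\left(w \right)} = \frac{5 + w + w^{2}}{2 w}$ ($D{\left(w \right)} = \frac{w + \left(w w + 5\right)}{w + w} = \frac{w + \left(w^{2} + 5\right)}{2 w} = \left(w + \left(5 + w^{2}\right)\right) \frac{1}{2 w} = \left(5 + w + w^{2}\right) \frac{1}{2 w} = \frac{5 + w + w^{2}}{2 w}$)
$C = - \frac{27893}{7}$ ($C = \frac{-44623 + 16730}{7} = \frac{1}{7} \left(-27893\right) = - \frac{27893}{7} \approx -3984.7$)
$\frac{D{\left(U{\left(-15,v \right)} \right)}}{C} = \frac{\frac{1}{2} \frac{1}{-15} \left(5 - 15 \left(1 - 15\right)\right)}{- \frac{27893}{7}} = \frac{1}{2} \left(- \frac{1}{15}\right) \left(5 - -210\right) \left(- \frac{7}{27893}\right) = \frac{1}{2} \left(- \frac{1}{15}\right) \left(5 + 210\right) \left(- \frac{7}{27893}\right) = \frac{1}{2} \left(- \frac{1}{15}\right) 215 \left(- \frac{7}{27893}\right) = \left(- \frac{43}{6}\right) \left(- \frac{7}{27893}\right) = \frac{301}{167358}$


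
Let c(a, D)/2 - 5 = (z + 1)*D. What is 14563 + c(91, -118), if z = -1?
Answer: 14573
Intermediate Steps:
c(a, D) = 10 (c(a, D) = 10 + 2*((-1 + 1)*D) = 10 + 2*(0*D) = 10 + 2*0 = 10 + 0 = 10)
14563 + c(91, -118) = 14563 + 10 = 14573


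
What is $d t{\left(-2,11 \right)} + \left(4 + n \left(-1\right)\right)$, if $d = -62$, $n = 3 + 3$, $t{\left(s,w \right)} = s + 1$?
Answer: $60$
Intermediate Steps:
$t{\left(s,w \right)} = 1 + s$
$n = 6$
$d t{\left(-2,11 \right)} + \left(4 + n \left(-1\right)\right) = - 62 \left(1 - 2\right) + \left(4 + 6 \left(-1\right)\right) = \left(-62\right) \left(-1\right) + \left(4 - 6\right) = 62 - 2 = 60$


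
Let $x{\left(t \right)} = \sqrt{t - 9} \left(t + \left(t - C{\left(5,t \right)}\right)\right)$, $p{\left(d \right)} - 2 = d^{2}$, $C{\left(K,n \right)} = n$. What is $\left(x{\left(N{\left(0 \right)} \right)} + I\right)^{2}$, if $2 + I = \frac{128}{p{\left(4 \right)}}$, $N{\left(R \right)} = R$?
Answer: $\frac{2116}{81} \approx 26.123$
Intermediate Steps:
$p{\left(d \right)} = 2 + d^{2}$
$x{\left(t \right)} = t \sqrt{-9 + t}$ ($x{\left(t \right)} = \sqrt{t - 9} \left(t + \left(t - t\right)\right) = \sqrt{-9 + t} \left(t + 0\right) = \sqrt{-9 + t} t = t \sqrt{-9 + t}$)
$I = \frac{46}{9}$ ($I = -2 + \frac{128}{2 + 4^{2}} = -2 + \frac{128}{2 + 16} = -2 + \frac{128}{18} = -2 + 128 \cdot \frac{1}{18} = -2 + \frac{64}{9} = \frac{46}{9} \approx 5.1111$)
$\left(x{\left(N{\left(0 \right)} \right)} + I\right)^{2} = \left(0 \sqrt{-9 + 0} + \frac{46}{9}\right)^{2} = \left(0 \sqrt{-9} + \frac{46}{9}\right)^{2} = \left(0 \cdot 3 i + \frac{46}{9}\right)^{2} = \left(0 + \frac{46}{9}\right)^{2} = \left(\frac{46}{9}\right)^{2} = \frac{2116}{81}$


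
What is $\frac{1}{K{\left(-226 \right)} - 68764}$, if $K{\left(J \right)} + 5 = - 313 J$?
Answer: $\frac{1}{1969} \approx 0.00050787$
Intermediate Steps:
$K{\left(J \right)} = -5 - 313 J$
$\frac{1}{K{\left(-226 \right)} - 68764} = \frac{1}{\left(-5 - -70738\right) - 68764} = \frac{1}{\left(-5 + 70738\right) - 68764} = \frac{1}{70733 - 68764} = \frac{1}{1969}$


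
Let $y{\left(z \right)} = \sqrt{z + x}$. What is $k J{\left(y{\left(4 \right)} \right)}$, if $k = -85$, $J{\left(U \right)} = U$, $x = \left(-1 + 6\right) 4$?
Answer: $- 170 \sqrt{6} \approx -416.41$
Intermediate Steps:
$x = 20$ ($x = 5 \cdot 4 = 20$)
$y{\left(z \right)} = \sqrt{20 + z}$ ($y{\left(z \right)} = \sqrt{z + 20} = \sqrt{20 + z}$)
$k J{\left(y{\left(4 \right)} \right)} = - 85 \sqrt{20 + 4} = - 85 \sqrt{24} = - 85 \cdot 2 \sqrt{6} = - 170 \sqrt{6}$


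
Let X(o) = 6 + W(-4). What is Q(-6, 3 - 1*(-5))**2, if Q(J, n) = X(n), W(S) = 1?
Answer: 49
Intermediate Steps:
X(o) = 7 (X(o) = 6 + 1 = 7)
Q(J, n) = 7
Q(-6, 3 - 1*(-5))**2 = 7**2 = 49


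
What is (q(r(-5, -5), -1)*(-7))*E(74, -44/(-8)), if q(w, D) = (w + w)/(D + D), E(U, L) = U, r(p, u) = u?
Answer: -2590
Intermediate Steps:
q(w, D) = w/D (q(w, D) = (2*w)/((2*D)) = (2*w)*(1/(2*D)) = w/D)
(q(r(-5, -5), -1)*(-7))*E(74, -44/(-8)) = (-5/(-1)*(-7))*74 = (-5*(-1)*(-7))*74 = (5*(-7))*74 = -35*74 = -2590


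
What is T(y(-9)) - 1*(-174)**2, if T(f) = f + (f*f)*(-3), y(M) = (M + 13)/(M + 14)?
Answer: -756928/25 ≈ -30277.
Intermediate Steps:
y(M) = (13 + M)/(14 + M)
T(f) = f - 3*f**2 (T(f) = f + f**2*(-3) = f - 3*f**2)
T(y(-9)) - 1*(-174)**2 = ((13 - 9)/(14 - 9))*(1 - 3*(13 - 9)/(14 - 9)) - 1*(-174)**2 = (4/5)*(1 - 3*4/5) - 1*30276 = ((1/5)*4)*(1 - 3*4/5) - 30276 = 4*(1 - 3*4/5)/5 - 30276 = 4*(1 - 12/5)/5 - 30276 = (4/5)*(-7/5) - 30276 = -28/25 - 30276 = -756928/25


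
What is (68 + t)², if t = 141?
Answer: 43681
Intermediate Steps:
(68 + t)² = (68 + 141)² = 209² = 43681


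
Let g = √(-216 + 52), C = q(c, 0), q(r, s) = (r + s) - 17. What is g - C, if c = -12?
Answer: 29 + 2*I*√41 ≈ 29.0 + 12.806*I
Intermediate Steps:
q(r, s) = -17 + r + s
C = -29 (C = -17 - 12 + 0 = -29)
g = 2*I*√41 (g = √(-164) = 2*I*√41 ≈ 12.806*I)
g - C = 2*I*√41 - 1*(-29) = 2*I*√41 + 29 = 29 + 2*I*√41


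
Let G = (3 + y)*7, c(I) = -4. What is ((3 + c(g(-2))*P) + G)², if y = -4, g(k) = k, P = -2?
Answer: 16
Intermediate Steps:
G = -7 (G = (3 - 4)*7 = -1*7 = -7)
((3 + c(g(-2))*P) + G)² = ((3 - 4*(-2)) - 7)² = ((3 + 8) - 7)² = (11 - 7)² = 4² = 16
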